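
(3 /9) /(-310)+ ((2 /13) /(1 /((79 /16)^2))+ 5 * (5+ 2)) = 29982833 /773760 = 38.75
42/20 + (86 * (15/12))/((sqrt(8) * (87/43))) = 21/10 + 9245 * sqrt(2)/696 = 20.89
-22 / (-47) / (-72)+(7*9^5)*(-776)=-320754168.01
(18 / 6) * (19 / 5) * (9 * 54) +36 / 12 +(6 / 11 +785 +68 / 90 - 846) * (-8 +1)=590168 / 99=5961.29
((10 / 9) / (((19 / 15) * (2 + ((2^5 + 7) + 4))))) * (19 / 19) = 10 / 513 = 0.02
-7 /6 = -1.17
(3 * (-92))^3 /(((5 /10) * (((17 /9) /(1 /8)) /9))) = -425747664 /17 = -25043980.24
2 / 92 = 0.02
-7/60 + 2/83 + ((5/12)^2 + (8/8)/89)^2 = -3980885153/68163690240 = -0.06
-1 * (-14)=14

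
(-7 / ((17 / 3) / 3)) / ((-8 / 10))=315 / 68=4.63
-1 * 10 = -10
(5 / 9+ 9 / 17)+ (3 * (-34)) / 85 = -88 / 765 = -0.12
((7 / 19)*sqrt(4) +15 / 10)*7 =595 / 38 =15.66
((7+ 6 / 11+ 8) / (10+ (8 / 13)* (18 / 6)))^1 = 2223 / 1694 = 1.31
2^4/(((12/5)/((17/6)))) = 170/9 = 18.89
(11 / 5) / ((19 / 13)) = 143 / 95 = 1.51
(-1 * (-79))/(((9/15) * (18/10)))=1975/27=73.15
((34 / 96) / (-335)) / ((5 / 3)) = -17 / 26800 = -0.00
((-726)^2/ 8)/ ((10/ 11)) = 1449459/ 20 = 72472.95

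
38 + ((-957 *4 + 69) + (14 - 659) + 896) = -3470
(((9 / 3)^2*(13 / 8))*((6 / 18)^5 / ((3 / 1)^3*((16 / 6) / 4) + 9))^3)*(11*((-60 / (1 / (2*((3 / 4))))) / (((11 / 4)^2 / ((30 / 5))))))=-520 / 12784876137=-0.00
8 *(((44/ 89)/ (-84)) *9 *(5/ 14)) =-660/ 4361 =-0.15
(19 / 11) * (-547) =-944.82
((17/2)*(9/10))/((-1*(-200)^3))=153/160000000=0.00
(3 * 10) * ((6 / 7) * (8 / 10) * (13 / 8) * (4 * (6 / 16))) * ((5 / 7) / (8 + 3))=1755 / 539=3.26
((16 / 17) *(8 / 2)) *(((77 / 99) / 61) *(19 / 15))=8512 / 139995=0.06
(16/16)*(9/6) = 3/2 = 1.50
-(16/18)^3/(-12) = 128/2187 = 0.06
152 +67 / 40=6147 / 40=153.68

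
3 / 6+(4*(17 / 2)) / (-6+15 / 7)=-449 / 54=-8.31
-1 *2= -2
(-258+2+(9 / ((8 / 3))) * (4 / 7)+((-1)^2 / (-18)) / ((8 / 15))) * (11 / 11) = -85403 / 336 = -254.18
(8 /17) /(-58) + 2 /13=934 /6409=0.15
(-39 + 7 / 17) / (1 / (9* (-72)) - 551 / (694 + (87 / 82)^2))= 1986871939200 / 40892901209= 48.59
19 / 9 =2.11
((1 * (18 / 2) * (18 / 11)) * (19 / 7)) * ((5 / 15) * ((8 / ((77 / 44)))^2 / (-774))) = -58368 / 162239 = -0.36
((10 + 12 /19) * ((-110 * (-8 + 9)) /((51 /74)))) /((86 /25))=-20553500 /41667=-493.28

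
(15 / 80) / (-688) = -3 / 11008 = -0.00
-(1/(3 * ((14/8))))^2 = -16/441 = -0.04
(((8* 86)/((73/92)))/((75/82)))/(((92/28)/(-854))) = -246396.24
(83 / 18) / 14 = 83 / 252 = 0.33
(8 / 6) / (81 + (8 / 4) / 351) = 468 / 28433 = 0.02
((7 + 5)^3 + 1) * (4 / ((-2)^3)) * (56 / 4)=-12103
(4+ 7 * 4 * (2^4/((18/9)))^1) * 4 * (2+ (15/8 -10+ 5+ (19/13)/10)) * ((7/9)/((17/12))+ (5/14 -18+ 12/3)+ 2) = 76603991/7735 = 9903.55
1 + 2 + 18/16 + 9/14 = 267/56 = 4.77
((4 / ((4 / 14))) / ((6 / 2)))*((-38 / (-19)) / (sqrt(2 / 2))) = 28 / 3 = 9.33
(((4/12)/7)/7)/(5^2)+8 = 29401/3675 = 8.00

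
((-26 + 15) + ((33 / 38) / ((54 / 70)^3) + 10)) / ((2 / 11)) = 2445377 / 498636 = 4.90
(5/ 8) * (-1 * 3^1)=-1.88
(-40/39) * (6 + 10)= -16.41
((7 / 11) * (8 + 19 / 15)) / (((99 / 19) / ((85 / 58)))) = 314279 / 189486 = 1.66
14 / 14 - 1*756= -755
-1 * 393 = -393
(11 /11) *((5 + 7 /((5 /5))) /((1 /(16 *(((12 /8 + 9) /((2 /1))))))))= 1008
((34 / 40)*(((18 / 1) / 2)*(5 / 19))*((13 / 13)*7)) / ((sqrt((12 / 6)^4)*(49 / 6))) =459 / 1064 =0.43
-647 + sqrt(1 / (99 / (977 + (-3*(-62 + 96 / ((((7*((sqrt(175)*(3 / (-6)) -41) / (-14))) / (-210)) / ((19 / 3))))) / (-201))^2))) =-647 -5*sqrt(7)*sqrt(356010540*sqrt(7) + 26937431733) / 1316349 + 82*sqrt(356010540*sqrt(7) + 26937431733) / 1316349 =-638.3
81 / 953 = 0.08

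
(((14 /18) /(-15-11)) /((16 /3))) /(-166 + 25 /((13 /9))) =7 /185568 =0.00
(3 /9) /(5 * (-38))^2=1 /108300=0.00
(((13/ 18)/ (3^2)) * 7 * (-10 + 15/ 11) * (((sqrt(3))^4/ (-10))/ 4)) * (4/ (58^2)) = 1729/ 1332144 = 0.00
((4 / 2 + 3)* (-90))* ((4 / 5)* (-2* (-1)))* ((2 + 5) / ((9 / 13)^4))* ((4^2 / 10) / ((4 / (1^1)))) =-6397664 / 729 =-8775.95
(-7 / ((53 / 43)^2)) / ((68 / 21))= -1.42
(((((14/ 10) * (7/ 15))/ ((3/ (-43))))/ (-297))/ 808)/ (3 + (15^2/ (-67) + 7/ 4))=141169/ 5034996450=0.00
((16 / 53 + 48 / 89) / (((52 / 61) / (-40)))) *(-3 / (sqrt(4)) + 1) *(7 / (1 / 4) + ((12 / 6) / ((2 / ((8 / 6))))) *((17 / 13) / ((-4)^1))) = 1301008000 / 2391519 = 544.01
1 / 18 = 0.06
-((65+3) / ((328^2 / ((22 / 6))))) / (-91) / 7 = 187 / 51398256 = 0.00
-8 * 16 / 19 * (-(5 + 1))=768 / 19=40.42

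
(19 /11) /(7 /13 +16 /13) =247 /253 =0.98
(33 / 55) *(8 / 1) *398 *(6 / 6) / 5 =9552 / 25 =382.08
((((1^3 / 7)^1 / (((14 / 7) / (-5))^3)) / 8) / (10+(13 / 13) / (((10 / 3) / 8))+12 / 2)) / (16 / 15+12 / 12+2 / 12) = -9375 / 1380736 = -0.01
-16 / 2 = -8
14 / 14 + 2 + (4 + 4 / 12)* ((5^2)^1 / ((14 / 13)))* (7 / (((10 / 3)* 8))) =941 / 32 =29.41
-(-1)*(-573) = -573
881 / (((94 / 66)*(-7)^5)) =-29073 / 789929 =-0.04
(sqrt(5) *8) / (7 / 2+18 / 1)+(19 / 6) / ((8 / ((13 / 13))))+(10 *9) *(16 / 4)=16 *sqrt(5) / 43+17299 / 48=361.23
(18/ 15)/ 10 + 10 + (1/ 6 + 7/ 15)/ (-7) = 10531/ 1050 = 10.03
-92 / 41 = -2.24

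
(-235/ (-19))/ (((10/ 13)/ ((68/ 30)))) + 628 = 189367/ 285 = 664.45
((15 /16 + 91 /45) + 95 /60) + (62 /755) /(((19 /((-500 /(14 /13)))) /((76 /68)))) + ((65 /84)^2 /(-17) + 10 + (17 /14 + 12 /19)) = 1348937049 /95595080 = 14.11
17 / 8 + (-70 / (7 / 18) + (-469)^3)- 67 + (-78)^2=-825246959 / 8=-103155869.88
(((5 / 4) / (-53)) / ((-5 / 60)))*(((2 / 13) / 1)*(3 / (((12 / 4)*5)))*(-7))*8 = -336 / 689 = -0.49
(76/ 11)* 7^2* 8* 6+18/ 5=893958/ 55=16253.78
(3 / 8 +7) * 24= 177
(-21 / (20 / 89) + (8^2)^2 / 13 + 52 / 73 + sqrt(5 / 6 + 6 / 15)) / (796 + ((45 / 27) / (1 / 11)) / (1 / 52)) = sqrt(1110) / 52480 + 12659997 / 99607040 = 0.13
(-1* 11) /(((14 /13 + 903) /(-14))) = 286 /1679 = 0.17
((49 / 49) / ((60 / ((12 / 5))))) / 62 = 1 / 1550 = 0.00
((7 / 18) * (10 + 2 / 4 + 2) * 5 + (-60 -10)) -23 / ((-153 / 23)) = -25849 / 612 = -42.24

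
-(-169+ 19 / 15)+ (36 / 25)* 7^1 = 13336 / 75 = 177.81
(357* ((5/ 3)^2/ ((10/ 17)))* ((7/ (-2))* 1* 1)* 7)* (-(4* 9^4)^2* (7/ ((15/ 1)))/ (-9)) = -1475044256196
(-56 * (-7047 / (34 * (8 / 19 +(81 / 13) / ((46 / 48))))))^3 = 22008036738843777222431649 / 4669521439721984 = 4713124679.46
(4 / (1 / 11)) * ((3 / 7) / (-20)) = -33 / 35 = -0.94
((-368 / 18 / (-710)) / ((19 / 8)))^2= 0.00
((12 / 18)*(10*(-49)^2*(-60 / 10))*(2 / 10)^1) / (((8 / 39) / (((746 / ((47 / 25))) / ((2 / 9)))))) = -7858653075 / 47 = -167205384.57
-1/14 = -0.07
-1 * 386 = -386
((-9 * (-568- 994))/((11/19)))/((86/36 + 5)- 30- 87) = -437076/1973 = -221.53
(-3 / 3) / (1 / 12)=-12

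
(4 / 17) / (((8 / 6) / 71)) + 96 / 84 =1627 / 119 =13.67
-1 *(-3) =3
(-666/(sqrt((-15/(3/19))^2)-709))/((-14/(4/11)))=-666/23639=-0.03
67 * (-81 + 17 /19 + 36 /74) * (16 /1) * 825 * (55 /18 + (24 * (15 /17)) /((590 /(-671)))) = 3132158316610400 /2115327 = 1480696987.56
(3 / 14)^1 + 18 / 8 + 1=97 / 28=3.46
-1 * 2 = -2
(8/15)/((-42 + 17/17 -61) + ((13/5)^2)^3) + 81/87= 262602779/281276133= 0.93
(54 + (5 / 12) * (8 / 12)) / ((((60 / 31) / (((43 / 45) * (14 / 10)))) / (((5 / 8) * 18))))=9116387 / 21600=422.05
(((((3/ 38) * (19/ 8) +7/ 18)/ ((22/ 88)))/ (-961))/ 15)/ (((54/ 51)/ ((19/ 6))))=-26809/ 56045520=-0.00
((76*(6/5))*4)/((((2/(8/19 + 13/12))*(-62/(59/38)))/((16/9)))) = -323792/26505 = -12.22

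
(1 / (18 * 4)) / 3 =1 / 216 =0.00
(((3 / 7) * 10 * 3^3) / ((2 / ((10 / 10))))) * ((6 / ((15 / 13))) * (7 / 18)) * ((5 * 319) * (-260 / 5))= -9703980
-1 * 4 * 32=-128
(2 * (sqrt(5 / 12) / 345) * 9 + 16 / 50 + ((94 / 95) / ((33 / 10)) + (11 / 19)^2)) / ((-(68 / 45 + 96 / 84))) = -0.37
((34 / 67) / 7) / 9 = 34 / 4221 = 0.01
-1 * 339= -339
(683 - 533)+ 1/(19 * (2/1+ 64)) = 188101/1254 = 150.00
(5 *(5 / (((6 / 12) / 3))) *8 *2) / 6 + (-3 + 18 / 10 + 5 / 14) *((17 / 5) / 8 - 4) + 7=1148037 / 2800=410.01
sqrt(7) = 2.65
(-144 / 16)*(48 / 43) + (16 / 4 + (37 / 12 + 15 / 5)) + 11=11.04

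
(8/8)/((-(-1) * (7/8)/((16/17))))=128/119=1.08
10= 10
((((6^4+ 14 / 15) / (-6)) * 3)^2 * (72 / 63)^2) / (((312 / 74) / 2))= 112023602336 / 429975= 260535.15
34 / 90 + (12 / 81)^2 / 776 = 133579 / 353565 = 0.38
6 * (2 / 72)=1 / 6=0.17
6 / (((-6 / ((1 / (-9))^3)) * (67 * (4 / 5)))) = 5 / 195372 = 0.00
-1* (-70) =70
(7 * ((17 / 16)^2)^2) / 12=584647 / 786432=0.74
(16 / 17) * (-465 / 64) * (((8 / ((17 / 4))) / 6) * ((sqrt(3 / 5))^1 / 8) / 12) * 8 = -31 * sqrt(15) / 867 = -0.14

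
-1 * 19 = -19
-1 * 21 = -21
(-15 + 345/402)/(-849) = 1895/113766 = 0.02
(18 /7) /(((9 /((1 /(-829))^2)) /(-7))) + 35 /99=24053237 /68036859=0.35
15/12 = 5/4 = 1.25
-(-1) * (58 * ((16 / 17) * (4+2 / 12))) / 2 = 5800 / 51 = 113.73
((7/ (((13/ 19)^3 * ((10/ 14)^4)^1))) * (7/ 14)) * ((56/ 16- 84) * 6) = -55679859879/ 2746250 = -20274.87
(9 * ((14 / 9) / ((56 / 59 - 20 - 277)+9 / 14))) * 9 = -104076 / 244007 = -0.43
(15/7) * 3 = 45/7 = 6.43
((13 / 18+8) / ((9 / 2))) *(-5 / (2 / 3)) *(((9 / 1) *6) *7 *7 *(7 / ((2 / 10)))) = -1346275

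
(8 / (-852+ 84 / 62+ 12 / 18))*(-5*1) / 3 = 0.02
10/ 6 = 5/ 3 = 1.67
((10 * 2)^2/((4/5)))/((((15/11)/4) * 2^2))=1100/3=366.67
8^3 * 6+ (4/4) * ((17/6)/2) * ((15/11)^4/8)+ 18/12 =1440258507/468512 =3074.11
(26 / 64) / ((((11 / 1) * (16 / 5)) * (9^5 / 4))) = 65 / 83140992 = 0.00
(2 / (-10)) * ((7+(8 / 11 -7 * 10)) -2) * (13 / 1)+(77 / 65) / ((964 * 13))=1497361803 / 8960380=167.11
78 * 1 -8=70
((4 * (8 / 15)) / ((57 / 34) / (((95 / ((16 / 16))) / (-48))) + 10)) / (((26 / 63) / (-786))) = -2244816 / 5057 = -443.90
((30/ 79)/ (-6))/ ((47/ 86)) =-430/ 3713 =-0.12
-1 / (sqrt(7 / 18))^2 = -18 / 7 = -2.57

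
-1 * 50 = -50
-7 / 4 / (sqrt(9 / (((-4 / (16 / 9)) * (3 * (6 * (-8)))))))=-21 / 2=-10.50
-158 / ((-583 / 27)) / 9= 474 / 583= 0.81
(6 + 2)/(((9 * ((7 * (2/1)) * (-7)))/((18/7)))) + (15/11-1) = 0.34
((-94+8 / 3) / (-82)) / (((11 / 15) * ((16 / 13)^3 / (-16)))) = -1504945 / 115456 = -13.03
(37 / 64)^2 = 1369 / 4096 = 0.33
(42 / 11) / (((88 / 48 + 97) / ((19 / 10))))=2394 / 32615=0.07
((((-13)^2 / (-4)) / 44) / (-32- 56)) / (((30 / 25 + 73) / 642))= 271245 / 2873024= 0.09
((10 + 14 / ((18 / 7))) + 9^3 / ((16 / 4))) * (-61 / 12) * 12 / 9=-434137 / 324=-1339.93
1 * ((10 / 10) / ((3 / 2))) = 2 / 3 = 0.67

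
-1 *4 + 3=-1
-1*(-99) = 99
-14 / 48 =-7 / 24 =-0.29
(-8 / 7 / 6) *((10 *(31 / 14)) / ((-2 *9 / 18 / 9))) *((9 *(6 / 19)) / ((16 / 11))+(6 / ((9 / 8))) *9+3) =3742785 / 1862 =2010.09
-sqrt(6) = -2.45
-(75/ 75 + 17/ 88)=-105/ 88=-1.19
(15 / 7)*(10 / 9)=50 / 21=2.38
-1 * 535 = -535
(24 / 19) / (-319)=-0.00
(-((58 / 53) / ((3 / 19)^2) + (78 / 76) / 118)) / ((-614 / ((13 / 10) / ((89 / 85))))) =20752915495 / 233761161456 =0.09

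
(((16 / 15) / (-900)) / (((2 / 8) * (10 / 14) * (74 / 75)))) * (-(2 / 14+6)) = 344 / 8325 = 0.04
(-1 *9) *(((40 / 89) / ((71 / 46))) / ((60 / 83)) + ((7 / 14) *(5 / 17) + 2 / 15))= -6605211 / 1074230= -6.15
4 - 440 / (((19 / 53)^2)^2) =-3471290356 / 130321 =-26636.46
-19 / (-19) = 1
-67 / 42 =-1.60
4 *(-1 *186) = -744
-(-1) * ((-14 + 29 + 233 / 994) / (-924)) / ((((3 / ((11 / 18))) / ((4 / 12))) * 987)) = -15143 / 13350509424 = -0.00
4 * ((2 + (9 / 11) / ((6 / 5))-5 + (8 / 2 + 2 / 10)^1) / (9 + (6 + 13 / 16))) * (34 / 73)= 9792 / 44165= 0.22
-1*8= -8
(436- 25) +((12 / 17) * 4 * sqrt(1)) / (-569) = 3975555 / 9673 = 411.00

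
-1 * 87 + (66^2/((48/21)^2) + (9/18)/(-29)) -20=1348845/1856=726.75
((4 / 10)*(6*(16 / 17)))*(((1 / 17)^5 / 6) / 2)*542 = 8672 / 120687845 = 0.00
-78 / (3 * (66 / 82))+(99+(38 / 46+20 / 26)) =673840 / 9867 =68.29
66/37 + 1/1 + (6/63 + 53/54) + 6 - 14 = -57895/13986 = -4.14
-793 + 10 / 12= -4753 / 6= -792.17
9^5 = 59049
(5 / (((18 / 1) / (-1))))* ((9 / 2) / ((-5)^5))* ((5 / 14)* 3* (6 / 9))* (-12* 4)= -12 / 875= -0.01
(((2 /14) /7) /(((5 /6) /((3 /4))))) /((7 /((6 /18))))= 3 /3430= 0.00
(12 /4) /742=3 /742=0.00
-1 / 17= -0.06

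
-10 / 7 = -1.43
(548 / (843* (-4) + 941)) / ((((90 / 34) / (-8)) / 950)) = 832960 / 1287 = 647.21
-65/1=-65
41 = 41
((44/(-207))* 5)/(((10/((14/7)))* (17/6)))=-0.08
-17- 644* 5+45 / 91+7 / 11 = -3239105 / 1001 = -3235.87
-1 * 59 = -59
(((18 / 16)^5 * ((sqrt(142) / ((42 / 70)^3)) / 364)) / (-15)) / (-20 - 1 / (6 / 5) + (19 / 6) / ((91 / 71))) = 0.00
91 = 91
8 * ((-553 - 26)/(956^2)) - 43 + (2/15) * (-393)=-54496329/571210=-95.41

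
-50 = -50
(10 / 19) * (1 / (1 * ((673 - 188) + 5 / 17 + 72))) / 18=85 / 1620054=0.00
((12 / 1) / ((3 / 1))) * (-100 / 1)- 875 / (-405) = -32225 / 81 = -397.84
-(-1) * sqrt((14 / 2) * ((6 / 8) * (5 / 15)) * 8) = sqrt(14) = 3.74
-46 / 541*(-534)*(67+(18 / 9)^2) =1744044 / 541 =3223.74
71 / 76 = 0.93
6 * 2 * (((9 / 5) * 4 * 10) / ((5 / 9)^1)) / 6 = 1296 / 5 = 259.20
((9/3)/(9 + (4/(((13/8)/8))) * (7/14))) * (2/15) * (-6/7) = -156/8575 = -0.02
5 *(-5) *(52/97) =-1300/97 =-13.40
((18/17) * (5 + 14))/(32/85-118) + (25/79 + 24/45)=4020818/5923815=0.68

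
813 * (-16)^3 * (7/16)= -1456896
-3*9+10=-17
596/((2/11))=3278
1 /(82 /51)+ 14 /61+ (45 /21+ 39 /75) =3.51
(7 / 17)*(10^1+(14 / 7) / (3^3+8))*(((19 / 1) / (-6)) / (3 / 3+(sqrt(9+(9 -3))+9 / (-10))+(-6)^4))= -86683168 / 8567287071+66880*sqrt(15) / 8567287071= -0.01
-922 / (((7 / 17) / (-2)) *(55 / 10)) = 62696 / 77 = 814.23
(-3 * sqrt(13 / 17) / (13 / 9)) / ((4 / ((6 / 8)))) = -81 * sqrt(221) / 3536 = -0.34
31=31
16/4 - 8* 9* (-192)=13828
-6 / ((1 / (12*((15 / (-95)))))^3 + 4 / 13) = -3639168 / 97457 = -37.34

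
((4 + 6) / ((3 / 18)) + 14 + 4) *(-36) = -2808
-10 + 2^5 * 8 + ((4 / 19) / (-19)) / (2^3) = 177611 / 722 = 246.00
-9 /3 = -3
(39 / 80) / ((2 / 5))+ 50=1639 / 32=51.22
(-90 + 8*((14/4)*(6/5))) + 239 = 913/5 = 182.60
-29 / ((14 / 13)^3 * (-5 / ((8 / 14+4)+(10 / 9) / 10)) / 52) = 48867871 / 43218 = 1130.73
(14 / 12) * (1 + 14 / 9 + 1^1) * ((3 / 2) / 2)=28 / 9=3.11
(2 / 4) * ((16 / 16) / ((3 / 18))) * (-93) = -279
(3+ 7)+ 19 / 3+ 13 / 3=62 / 3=20.67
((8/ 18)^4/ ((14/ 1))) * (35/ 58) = 0.00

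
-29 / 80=-0.36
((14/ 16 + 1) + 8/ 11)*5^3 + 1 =28713/ 88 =326.28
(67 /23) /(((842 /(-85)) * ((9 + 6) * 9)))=-1139 /522882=-0.00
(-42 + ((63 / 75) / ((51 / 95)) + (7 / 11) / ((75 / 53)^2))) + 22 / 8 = -157223791 / 4207500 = -37.37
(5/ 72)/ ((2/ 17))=85/ 144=0.59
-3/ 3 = -1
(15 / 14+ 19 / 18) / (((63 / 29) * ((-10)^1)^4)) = 1943 / 19845000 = 0.00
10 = 10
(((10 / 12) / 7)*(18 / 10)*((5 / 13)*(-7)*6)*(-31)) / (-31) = -45 / 13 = -3.46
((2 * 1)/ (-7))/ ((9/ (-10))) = 20/ 63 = 0.32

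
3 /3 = 1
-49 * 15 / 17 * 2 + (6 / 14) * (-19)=-11259 / 119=-94.61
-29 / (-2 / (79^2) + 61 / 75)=-35.67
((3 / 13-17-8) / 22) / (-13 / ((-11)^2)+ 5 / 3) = -5313 / 7358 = -0.72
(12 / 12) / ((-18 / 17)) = -17 / 18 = -0.94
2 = 2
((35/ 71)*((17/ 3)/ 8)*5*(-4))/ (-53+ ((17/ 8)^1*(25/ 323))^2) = 4909600/ 37241133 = 0.13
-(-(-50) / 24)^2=-625 / 144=-4.34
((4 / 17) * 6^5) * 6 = 186624 / 17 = 10977.88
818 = 818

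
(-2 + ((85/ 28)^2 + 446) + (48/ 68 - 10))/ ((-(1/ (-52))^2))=-999902865/ 833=-1200363.58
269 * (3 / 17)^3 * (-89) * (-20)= 12928140 / 4913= 2631.41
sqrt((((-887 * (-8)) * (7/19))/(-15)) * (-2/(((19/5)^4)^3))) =12500 * sqrt(1769565)/2681615217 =0.01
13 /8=1.62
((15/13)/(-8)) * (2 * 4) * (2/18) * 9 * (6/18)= -5/13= -0.38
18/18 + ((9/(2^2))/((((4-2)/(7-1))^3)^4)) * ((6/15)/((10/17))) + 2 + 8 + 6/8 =20327912/25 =813116.48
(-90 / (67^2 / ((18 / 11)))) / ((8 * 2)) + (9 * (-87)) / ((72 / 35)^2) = -1754208415 / 9480768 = -185.03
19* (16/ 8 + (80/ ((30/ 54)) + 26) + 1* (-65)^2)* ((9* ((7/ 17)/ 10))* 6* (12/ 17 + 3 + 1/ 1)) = 252634032/ 289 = 874166.20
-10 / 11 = -0.91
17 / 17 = 1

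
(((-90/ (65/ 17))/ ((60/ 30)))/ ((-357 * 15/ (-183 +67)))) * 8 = -928/ 455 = -2.04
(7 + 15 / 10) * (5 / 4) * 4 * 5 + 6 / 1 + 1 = 439 / 2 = 219.50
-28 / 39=-0.72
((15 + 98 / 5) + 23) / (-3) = -96 / 5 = -19.20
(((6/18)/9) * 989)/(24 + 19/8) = 7912/5697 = 1.39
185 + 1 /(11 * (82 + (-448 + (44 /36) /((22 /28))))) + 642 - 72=755.00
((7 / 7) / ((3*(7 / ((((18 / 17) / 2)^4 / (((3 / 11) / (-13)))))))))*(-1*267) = 27833949 / 584647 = 47.61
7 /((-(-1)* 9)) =7 /9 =0.78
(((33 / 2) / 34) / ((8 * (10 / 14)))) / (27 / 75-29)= -1155 / 389504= -0.00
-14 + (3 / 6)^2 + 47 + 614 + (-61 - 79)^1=2029 / 4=507.25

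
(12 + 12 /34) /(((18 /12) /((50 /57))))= 7000 /969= 7.22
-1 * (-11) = 11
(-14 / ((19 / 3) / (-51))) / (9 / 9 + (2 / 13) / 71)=1977066 / 17575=112.49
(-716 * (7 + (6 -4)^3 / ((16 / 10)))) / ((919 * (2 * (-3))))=1432 / 919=1.56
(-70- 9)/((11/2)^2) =-316/121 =-2.61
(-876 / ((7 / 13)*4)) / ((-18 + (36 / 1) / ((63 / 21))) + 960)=-949 / 2226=-0.43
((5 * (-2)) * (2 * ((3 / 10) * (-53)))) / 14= 159 / 7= 22.71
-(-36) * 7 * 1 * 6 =1512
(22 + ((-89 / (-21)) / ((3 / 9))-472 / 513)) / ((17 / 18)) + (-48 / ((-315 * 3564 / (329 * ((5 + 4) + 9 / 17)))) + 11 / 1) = 17502773 / 373065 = 46.92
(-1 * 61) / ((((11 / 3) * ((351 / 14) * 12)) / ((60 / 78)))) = -2135 / 50193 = -0.04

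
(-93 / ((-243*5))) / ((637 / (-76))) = -0.01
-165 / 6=-55 / 2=-27.50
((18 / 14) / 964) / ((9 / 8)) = 2 / 1687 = 0.00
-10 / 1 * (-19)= 190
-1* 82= -82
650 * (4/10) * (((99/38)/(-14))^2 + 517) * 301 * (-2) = -409001319155/5054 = -80926260.22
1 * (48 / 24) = 2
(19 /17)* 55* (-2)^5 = -33440 /17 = -1967.06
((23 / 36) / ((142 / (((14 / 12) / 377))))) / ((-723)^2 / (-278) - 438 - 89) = -3197 / 552756751560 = -0.00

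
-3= -3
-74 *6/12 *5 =-185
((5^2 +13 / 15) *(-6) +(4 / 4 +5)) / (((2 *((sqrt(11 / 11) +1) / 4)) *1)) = -746 / 5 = -149.20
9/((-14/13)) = -117/14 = -8.36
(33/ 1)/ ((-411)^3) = -11/ 23142177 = -0.00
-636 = -636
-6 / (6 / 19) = -19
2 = 2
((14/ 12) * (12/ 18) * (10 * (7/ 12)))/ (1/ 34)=4165/ 27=154.26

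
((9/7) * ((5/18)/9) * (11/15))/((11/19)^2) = 361/4158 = 0.09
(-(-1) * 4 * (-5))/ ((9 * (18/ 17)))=-170/ 81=-2.10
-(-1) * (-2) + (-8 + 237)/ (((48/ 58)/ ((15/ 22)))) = 32853/ 176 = 186.66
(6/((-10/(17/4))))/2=-51/40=-1.28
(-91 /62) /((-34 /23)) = 2093 /2108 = 0.99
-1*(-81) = 81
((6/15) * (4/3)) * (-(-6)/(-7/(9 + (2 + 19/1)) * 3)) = -32/7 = -4.57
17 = 17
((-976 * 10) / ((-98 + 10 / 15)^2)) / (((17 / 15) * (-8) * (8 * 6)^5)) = 1525 / 3419771240448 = 0.00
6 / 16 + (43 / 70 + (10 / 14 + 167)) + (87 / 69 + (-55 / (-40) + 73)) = 786773 / 3220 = 244.34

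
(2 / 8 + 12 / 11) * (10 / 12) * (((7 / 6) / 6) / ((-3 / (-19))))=39235 / 28512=1.38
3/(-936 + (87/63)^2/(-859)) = -1136457/354575425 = -0.00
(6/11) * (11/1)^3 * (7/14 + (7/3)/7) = 605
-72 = -72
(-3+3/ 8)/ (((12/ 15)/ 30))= -1575/ 16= -98.44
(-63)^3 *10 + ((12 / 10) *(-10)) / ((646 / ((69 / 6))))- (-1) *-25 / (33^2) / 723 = -635902283983088 / 254313081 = -2500470.21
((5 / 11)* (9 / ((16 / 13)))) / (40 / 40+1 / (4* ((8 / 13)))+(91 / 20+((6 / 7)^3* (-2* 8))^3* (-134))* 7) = 33724085850 / 9735398205292771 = 0.00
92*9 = 828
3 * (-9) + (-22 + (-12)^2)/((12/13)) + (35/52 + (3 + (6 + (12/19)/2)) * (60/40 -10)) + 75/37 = 3145559/109668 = 28.68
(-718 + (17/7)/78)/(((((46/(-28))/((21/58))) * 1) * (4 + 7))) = 2744077/190762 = 14.38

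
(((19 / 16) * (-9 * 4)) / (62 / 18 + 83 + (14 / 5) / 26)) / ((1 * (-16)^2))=-100035 / 51848192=-0.00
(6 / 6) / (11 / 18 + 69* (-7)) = -18 / 8683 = -0.00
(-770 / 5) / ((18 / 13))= -1001 / 9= -111.22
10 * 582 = 5820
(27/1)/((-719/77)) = -2079/719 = -2.89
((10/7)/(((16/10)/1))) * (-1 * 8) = -50/7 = -7.14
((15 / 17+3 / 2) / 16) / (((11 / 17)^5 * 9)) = 751689 / 5153632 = 0.15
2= 2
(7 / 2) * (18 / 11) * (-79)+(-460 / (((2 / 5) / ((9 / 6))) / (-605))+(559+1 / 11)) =11481048 / 11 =1043731.64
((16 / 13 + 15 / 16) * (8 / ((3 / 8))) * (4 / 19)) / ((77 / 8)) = 5248 / 5187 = 1.01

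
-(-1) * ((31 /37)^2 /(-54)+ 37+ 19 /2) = 1718299 /36963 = 46.49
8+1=9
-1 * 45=-45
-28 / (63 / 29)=-116 / 9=-12.89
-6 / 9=-2 / 3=-0.67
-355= -355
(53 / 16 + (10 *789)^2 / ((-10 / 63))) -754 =-6275023691 / 16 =-392188980.69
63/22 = 2.86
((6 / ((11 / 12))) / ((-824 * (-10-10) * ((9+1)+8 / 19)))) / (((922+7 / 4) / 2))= 19 / 230253925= 0.00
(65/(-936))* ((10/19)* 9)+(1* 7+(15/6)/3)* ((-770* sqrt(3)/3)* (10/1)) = -180950* sqrt(3)/9 -25/76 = -34824.17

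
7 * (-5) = -35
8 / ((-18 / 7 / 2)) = -6.22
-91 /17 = -5.35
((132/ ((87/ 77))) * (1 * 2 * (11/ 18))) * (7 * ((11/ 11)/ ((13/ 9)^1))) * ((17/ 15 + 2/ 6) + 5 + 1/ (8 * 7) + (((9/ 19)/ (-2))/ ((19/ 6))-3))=9633470539/ 4082910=2359.46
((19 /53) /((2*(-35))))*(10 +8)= -171 /1855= -0.09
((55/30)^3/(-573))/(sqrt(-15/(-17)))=-1331 * sqrt(255)/1856520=-0.01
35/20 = 7/4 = 1.75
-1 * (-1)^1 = 1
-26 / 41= -0.63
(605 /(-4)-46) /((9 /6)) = -263 /2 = -131.50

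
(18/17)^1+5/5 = 35/17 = 2.06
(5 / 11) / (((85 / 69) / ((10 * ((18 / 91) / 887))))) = 12420 / 15094079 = 0.00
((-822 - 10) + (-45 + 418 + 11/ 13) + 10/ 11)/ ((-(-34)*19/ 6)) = -196158/ 46189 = -4.25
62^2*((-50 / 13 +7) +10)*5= 3286620 / 13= 252816.92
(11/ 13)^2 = 121/ 169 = 0.72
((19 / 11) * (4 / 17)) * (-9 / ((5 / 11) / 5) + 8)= -6916 / 187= -36.98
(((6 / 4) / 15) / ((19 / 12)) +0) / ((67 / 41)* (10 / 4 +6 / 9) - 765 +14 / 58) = -42804 / 514792745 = -0.00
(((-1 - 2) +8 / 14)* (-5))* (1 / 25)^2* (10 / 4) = 17 / 350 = 0.05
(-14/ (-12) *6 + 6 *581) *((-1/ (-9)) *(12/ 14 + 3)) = 1497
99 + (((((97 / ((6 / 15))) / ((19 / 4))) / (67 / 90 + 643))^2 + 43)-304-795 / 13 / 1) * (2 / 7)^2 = 56118549181429599 / 771895734943333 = 72.70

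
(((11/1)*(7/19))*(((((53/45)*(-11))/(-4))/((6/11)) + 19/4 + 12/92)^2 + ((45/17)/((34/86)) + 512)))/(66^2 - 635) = 8729043640182173/12607073846481600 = 0.69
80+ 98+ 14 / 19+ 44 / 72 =61337 / 342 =179.35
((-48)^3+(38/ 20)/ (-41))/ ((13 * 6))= -3487903/ 2460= -1417.85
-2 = -2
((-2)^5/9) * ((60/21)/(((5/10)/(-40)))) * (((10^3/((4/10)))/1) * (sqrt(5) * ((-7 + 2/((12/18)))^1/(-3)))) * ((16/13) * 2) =16384000000 * sqrt(5)/2457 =14910760.17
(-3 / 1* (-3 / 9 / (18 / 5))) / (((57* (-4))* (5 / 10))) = -5 / 2052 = -0.00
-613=-613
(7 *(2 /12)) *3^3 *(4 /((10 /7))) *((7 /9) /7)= 49 /5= 9.80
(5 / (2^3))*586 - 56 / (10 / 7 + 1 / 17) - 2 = 231233 / 708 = 326.60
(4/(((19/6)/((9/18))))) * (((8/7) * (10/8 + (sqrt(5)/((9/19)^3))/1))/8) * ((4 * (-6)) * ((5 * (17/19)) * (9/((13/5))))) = -258400 * sqrt(5)/819 - 1377000/32851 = -747.41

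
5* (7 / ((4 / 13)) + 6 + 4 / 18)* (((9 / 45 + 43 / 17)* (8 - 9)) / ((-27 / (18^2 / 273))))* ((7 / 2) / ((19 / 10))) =32.02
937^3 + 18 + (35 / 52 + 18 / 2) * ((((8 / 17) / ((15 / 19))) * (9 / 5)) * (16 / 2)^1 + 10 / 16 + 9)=145445783613027 / 176800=822657147.13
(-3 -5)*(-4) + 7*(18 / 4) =127 / 2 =63.50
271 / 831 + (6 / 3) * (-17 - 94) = -184211 / 831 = -221.67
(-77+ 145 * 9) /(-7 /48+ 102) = 58944 /4889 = 12.06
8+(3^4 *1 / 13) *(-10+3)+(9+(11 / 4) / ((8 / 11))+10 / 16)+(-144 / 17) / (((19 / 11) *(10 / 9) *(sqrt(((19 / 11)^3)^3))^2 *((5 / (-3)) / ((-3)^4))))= -22375059870238266151 / 1083972514379216800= -20.64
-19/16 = -1.19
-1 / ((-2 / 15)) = 7.50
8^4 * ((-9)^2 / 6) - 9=55287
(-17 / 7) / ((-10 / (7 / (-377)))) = -0.00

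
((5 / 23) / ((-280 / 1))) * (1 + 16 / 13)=-29 / 16744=-0.00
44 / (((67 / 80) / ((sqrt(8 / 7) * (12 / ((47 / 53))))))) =4477440 * sqrt(14) / 22043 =760.02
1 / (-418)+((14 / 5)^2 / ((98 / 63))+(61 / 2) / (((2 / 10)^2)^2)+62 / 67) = 19068.46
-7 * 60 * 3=-1260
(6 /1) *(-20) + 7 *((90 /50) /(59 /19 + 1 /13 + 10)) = -1938039 /16280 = -119.04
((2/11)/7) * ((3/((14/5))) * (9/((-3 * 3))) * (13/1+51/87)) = -5910/15631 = -0.38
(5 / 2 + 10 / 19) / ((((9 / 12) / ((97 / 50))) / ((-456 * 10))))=-35696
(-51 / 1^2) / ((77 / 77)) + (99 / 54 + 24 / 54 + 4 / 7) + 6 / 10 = -29957 / 630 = -47.55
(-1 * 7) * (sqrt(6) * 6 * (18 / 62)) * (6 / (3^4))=-28 * sqrt(6) / 31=-2.21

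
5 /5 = 1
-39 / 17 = -2.29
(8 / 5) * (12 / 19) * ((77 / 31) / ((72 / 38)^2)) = 2926 / 4185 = 0.70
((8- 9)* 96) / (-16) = 6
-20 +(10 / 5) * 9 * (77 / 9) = 134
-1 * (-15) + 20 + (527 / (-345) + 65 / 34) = 415057 / 11730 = 35.38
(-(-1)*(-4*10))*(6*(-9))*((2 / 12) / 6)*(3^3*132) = 213840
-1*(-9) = 9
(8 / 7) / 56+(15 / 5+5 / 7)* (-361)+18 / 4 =-130961 / 98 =-1336.34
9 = 9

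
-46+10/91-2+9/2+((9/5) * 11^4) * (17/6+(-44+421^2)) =2124799460561/455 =4669888924.31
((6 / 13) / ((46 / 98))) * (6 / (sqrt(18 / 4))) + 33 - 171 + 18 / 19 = -2604 / 19 + 588 * sqrt(2) / 299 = -134.27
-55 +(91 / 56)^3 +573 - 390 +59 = 97941 / 512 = 191.29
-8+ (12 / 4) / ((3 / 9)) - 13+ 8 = -4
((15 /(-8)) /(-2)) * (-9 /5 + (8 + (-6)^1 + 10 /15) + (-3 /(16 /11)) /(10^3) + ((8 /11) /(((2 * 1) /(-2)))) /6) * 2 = 392511 /281600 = 1.39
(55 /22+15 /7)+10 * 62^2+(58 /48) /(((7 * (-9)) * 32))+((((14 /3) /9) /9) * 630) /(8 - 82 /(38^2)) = 711264893147 /18498816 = 38449.21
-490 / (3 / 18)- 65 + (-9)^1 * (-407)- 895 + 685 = 448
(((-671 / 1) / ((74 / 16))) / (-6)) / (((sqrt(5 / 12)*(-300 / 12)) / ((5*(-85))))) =91256*sqrt(15) / 555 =636.82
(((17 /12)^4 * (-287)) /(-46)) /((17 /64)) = 1410031 /14904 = 94.61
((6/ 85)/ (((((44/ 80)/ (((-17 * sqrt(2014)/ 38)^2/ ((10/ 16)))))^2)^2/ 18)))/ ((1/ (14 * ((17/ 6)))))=909023939808619298291712/ 9540148805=95284042040539.15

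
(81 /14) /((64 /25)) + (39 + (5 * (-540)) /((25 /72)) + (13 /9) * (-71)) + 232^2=370836785 /8064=45986.70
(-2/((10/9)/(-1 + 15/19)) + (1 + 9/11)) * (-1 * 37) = -84952/1045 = -81.29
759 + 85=844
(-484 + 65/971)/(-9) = 52211/971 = 53.77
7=7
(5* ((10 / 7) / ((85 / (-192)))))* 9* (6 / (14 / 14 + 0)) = -103680 / 119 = -871.26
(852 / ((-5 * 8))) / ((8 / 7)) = -1491 / 80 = -18.64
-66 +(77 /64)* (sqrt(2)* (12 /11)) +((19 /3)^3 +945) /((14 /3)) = 21* sqrt(2) /16 +12029 /63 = 192.79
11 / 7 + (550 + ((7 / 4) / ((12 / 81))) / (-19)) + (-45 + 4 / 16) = 506.20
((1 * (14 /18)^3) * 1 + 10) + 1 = 8362 /729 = 11.47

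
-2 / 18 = -1 / 9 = -0.11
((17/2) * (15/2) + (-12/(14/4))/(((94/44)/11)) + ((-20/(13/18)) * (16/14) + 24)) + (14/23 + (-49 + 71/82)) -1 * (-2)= -114176941/16132844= -7.08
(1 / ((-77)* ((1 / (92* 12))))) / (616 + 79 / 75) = -82800 / 3563483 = -0.02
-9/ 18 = -1/ 2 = -0.50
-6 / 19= -0.32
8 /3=2.67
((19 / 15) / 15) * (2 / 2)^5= 19 / 225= 0.08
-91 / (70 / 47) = -611 / 10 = -61.10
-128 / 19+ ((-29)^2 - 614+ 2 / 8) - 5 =16379 / 76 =215.51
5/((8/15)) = 75/8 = 9.38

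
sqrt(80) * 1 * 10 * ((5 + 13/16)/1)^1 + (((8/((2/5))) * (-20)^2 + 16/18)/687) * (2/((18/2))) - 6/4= 121091/111294 + 465 * sqrt(5)/2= 520.97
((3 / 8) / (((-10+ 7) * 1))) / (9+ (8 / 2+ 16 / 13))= -13 / 1480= -0.01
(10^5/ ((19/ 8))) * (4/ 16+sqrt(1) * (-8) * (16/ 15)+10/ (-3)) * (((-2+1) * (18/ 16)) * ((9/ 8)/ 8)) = 11761875/ 152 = 77380.76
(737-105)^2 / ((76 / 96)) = 9586176 / 19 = 504535.58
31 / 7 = 4.43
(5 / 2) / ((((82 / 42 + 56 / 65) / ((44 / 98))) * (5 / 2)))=0.16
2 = 2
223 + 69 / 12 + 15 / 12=230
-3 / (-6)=1 / 2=0.50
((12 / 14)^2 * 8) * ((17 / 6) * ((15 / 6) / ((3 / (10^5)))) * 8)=544000000 / 49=11102040.82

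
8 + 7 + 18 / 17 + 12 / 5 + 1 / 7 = 18.60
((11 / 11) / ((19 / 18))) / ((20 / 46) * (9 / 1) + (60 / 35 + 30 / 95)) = 161 / 1010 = 0.16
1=1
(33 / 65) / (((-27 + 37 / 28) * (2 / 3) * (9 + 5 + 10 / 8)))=-5544 / 2850835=-0.00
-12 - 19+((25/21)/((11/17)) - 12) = -41.16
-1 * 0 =0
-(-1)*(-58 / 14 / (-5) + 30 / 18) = 262 / 105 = 2.50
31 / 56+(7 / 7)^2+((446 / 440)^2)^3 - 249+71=-139177504454267577 / 793659328000000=-175.36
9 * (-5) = -45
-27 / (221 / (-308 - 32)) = 540 / 13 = 41.54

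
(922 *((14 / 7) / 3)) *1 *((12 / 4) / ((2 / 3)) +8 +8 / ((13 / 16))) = 535682 / 39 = 13735.44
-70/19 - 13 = -16.68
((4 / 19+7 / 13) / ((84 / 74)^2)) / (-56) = -253265 / 24399648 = -0.01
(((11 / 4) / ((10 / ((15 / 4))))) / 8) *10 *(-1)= -1.29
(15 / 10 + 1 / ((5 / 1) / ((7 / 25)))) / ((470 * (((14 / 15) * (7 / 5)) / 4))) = 0.01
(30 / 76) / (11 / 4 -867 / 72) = -0.04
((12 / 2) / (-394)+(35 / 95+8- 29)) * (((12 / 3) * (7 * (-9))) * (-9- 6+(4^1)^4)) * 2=2507843.81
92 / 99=0.93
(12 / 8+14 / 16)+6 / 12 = 23 / 8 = 2.88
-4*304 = -1216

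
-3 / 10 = -0.30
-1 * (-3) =3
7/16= 0.44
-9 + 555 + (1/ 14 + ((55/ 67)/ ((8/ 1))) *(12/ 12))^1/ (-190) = 389231827/ 712880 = 546.00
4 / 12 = 1 / 3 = 0.33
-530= -530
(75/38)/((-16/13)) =-975/608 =-1.60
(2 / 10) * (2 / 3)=2 / 15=0.13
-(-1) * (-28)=-28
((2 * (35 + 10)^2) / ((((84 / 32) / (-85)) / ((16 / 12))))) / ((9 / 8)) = -1088000 / 7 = -155428.57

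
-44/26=-22/13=-1.69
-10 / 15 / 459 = -2 / 1377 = -0.00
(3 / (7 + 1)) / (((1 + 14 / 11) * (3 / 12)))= 33 / 50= 0.66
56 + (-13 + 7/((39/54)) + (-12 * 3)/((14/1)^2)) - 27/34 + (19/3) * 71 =32576741/64974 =501.38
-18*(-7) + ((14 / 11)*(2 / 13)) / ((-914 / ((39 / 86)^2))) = 2342319777 / 18589846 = 126.00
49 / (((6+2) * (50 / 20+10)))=0.49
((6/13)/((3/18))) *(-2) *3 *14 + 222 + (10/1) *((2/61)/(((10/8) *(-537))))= -4520674/425841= -10.62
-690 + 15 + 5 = -670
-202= -202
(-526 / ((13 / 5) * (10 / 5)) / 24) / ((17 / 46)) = -30245 / 2652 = -11.40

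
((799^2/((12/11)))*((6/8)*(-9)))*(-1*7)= 442411893/16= 27650743.31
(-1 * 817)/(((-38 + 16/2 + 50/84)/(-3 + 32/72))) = -13846/195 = -71.01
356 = 356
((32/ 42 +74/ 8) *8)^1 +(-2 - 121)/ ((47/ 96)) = -168914/ 987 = -171.14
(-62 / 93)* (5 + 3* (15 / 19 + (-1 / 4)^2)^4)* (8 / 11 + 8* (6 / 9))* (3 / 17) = -1405079174075 / 299458891776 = -4.69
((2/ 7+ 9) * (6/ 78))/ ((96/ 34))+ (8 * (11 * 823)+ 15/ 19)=72425.04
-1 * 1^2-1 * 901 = -902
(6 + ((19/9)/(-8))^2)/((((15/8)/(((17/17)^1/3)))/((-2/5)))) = -6293/14580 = -0.43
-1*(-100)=100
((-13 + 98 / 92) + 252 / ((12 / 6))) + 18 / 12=2658 / 23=115.57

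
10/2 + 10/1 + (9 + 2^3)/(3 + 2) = 92/5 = 18.40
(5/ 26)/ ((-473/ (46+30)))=-190/ 6149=-0.03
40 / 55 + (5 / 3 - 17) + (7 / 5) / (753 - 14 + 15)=-1816909 / 124410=-14.60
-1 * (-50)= 50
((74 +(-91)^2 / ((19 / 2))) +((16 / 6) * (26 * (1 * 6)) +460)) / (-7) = -34612 / 133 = -260.24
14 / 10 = 7 / 5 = 1.40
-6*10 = -60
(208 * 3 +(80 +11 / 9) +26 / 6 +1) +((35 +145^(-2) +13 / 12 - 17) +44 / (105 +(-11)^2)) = 62422451143 / 85529700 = 729.83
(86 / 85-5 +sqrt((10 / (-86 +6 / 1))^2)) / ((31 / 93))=-7881 / 680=-11.59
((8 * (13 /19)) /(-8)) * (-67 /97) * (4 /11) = 3484 /20273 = 0.17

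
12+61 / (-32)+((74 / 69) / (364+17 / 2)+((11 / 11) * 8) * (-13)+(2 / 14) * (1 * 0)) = -154467289 / 1644960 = -93.90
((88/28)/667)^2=484/21799561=0.00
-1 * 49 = -49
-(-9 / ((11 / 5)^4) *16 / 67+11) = -10700417 / 980947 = -10.91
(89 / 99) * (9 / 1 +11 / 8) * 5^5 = 23084375 / 792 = 29146.94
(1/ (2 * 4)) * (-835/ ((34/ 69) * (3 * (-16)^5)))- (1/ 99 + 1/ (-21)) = 7428838537/ 197652381696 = 0.04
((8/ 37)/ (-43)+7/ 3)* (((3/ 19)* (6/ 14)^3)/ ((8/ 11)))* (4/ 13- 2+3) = 56109537/ 1078328888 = 0.05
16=16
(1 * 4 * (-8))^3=-32768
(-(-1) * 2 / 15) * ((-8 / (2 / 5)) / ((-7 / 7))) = 8 / 3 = 2.67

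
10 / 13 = 0.77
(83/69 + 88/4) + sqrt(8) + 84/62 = 2*sqrt(2) + 52529/2139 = 27.39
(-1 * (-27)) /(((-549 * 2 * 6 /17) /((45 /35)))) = -153 /1708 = -0.09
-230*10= -2300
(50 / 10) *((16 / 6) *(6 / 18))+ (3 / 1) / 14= 587 / 126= 4.66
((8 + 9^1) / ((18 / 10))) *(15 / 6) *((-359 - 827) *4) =-1008100 / 9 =-112011.11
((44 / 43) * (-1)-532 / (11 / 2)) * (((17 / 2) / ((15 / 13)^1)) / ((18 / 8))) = -6812104 / 21285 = -320.04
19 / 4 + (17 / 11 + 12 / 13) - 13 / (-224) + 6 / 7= 260539 / 32032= 8.13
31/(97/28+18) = 868/601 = 1.44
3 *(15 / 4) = 45 / 4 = 11.25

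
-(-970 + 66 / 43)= 41644 / 43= 968.47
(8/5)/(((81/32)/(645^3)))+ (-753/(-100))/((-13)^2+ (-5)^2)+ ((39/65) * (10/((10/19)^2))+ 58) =9871593758471/58200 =169615013.03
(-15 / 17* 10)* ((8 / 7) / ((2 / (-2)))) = 1200 / 119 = 10.08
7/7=1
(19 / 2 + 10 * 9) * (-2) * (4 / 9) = -796 / 9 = -88.44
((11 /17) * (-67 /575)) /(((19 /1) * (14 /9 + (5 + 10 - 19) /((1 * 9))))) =-6633 /1857250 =-0.00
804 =804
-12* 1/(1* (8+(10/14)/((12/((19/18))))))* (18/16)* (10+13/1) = -469476/12191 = -38.51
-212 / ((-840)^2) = -53 / 176400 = -0.00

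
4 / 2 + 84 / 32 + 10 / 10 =45 / 8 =5.62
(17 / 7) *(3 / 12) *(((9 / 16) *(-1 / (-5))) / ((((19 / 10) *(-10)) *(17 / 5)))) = -9 / 8512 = -0.00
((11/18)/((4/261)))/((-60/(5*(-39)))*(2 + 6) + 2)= 143/16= 8.94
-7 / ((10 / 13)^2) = -1183 / 100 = -11.83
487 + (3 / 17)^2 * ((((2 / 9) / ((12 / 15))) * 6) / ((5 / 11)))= 140776 / 289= 487.11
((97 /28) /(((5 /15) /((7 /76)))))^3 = 24642171 /28094464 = 0.88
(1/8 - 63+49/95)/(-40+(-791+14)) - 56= -34724127/620920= -55.92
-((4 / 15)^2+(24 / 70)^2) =-0.19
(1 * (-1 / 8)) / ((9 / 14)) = -7 / 36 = -0.19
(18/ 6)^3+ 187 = 214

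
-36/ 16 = -9/ 4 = -2.25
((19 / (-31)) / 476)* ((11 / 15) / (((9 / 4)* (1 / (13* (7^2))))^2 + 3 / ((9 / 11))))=-48460412 / 188180071745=-0.00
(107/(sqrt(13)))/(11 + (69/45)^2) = 24075 *sqrt(13)/39052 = 2.22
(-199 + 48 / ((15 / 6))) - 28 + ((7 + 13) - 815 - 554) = -7784 / 5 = -1556.80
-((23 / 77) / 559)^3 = -12167 / 79745759600507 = -0.00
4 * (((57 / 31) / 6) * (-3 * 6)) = -684 / 31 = -22.06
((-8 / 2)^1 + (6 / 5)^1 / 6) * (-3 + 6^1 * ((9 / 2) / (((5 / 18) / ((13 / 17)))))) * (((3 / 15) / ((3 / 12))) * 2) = -921576 / 2125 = -433.68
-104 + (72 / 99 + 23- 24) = -1147 / 11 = -104.27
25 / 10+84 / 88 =38 / 11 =3.45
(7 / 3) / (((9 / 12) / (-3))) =-9.33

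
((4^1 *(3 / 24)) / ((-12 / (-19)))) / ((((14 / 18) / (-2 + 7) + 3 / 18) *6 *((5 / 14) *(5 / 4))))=133 / 145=0.92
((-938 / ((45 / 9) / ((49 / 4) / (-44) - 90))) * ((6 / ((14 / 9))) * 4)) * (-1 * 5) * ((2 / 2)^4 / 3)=-9581067 / 22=-435503.05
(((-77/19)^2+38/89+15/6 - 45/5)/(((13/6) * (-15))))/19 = -665121/39679315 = -0.02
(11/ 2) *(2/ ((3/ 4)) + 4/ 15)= 242/ 15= 16.13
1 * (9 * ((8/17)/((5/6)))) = 432/85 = 5.08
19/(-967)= -19/967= -0.02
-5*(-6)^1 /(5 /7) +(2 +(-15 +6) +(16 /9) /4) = 319 /9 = 35.44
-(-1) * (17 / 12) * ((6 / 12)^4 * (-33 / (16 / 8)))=-187 / 128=-1.46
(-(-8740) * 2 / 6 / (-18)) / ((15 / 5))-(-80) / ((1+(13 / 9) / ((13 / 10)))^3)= -25249910 / 555579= -45.45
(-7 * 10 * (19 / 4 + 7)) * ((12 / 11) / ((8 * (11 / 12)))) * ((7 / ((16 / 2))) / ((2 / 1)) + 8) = -1998675 / 1936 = -1032.37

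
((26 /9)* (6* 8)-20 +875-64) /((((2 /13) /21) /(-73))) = -18527327 /2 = -9263663.50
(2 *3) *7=42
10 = 10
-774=-774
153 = 153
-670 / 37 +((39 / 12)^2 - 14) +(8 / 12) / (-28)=-268151 / 12432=-21.57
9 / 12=3 / 4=0.75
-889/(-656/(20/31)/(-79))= -351155/5084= -69.07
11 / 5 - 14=-59 / 5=-11.80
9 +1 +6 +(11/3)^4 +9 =16666/81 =205.75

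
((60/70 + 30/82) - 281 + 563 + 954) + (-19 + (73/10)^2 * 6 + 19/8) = 88415401/57400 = 1540.34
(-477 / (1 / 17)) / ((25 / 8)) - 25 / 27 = -1752169 / 675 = -2595.81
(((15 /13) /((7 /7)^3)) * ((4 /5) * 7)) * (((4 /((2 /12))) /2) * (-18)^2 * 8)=2612736 /13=200979.69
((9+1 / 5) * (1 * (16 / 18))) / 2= 184 / 45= 4.09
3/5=0.60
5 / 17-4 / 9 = -23 / 153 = -0.15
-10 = -10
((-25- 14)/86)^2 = 1521/7396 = 0.21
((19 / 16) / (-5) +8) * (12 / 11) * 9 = 16767 / 220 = 76.21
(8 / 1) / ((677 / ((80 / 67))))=640 / 45359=0.01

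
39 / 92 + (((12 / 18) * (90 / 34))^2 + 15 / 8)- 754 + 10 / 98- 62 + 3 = -2104001929 / 2605624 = -807.48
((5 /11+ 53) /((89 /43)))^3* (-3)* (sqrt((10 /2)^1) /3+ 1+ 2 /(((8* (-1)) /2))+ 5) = -24245358159456 /85301249- 16163572106304* sqrt(5) /938313739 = -322751.09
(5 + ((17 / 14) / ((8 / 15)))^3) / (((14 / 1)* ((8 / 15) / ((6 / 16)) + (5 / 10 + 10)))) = 1062270675 / 10552414208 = 0.10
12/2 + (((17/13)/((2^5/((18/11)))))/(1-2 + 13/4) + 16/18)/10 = 313609/51480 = 6.09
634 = 634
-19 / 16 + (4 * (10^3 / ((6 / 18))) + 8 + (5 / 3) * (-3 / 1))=192029 / 16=12001.81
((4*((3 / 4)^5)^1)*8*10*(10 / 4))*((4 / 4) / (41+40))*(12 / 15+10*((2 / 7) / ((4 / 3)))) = 1545 / 224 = 6.90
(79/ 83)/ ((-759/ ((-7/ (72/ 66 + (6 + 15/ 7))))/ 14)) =686/ 51543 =0.01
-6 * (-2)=12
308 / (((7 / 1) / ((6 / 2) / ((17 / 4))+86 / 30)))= 40084 / 255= 157.19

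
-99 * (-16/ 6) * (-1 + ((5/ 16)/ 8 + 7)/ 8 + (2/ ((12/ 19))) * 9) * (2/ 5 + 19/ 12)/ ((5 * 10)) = 297.19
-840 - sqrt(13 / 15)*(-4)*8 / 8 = -840+4*sqrt(195) / 15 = -836.28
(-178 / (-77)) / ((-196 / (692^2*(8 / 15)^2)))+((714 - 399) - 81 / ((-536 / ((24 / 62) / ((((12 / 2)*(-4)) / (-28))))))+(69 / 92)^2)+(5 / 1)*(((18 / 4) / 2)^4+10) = -502269242117539 / 451383609600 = -1112.73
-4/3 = -1.33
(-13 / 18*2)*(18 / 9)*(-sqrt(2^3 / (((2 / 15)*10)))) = 26*sqrt(6) / 9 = 7.08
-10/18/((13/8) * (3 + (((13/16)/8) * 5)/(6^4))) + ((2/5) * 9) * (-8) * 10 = -1864234656/6470477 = -288.11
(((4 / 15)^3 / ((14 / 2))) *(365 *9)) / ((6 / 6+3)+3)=4672 / 3675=1.27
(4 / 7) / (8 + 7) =4 / 105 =0.04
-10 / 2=-5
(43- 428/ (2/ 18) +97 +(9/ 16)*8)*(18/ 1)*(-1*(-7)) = -467145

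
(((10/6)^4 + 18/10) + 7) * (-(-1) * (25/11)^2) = 836125/9801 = 85.31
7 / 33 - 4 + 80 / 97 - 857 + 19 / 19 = -2749541 / 3201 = -858.96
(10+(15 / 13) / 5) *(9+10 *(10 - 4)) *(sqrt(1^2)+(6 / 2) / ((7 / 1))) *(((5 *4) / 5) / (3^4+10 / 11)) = 576840 / 11713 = 49.25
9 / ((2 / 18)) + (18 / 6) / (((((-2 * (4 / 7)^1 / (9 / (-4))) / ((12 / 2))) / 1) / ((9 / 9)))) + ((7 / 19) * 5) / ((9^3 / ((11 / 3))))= 77419399 / 664848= 116.45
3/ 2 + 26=55/ 2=27.50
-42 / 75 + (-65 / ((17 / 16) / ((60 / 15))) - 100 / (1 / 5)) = -316738 / 425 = -745.27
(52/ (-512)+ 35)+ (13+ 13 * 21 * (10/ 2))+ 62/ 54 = 4886945/ 3456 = 1414.05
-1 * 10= -10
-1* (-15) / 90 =1 / 6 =0.17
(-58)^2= 3364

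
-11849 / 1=-11849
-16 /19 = -0.84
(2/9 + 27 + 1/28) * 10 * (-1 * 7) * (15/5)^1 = -34345/6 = -5724.17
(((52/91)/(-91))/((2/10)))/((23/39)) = -60/1127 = -0.05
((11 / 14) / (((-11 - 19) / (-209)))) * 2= 2299 / 210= 10.95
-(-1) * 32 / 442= 16 / 221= 0.07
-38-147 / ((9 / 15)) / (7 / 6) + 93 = -155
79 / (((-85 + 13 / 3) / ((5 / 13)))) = -1185 / 3146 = -0.38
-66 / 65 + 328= 21254 / 65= 326.98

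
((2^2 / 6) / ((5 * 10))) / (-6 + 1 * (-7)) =-1 / 975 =-0.00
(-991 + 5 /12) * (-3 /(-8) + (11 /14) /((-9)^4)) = -1638325775 /4408992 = -371.59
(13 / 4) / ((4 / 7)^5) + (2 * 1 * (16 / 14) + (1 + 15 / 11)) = 18290175 / 315392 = 57.99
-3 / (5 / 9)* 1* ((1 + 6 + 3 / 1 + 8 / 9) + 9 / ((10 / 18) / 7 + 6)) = -127911 / 1915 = -66.79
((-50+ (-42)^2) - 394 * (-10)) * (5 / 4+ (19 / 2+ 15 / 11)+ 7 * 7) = 691073 / 2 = 345536.50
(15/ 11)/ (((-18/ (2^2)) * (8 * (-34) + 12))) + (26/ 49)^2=582409/ 2060058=0.28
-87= -87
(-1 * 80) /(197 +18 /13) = -1040 /2579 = -0.40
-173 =-173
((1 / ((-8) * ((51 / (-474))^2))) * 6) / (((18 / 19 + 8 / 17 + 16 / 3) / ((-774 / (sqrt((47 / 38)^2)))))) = 15694404966 / 2613529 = 6005.06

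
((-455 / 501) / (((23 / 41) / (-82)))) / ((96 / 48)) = 764855 / 11523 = 66.38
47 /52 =0.90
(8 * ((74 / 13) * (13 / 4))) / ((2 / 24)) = 1776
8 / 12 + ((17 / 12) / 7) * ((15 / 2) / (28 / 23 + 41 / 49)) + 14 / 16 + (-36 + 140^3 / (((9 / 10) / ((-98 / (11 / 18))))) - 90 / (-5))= -29881502400707 / 61116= -488930924.81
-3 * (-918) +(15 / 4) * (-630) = 783 / 2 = 391.50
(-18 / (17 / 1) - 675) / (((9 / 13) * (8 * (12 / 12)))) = -16601 / 136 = -122.07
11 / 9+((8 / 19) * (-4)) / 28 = 1.16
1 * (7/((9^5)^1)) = 7/59049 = 0.00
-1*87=-87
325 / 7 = 46.43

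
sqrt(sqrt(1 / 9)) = sqrt(3) / 3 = 0.58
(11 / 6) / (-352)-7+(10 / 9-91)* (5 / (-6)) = 117335 / 1728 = 67.90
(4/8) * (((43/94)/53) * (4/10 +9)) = 43/1060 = 0.04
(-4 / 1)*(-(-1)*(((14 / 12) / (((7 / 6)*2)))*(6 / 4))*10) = -30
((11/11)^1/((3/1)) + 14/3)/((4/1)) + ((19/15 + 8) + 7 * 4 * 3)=5671/60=94.52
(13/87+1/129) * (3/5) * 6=3528/6235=0.57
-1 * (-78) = 78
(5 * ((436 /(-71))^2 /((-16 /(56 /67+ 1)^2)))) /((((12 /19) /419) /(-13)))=31004372396595 /90516196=342528.45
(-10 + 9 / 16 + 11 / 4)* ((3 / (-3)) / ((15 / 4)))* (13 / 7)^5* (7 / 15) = 39728351 / 2160900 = 18.39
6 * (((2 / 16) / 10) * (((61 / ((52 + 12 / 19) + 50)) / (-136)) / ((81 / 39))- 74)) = -40760359 / 7344000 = -5.55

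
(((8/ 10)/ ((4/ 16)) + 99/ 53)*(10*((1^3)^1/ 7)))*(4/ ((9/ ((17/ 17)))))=10744/ 3339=3.22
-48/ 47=-1.02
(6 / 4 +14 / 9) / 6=55 / 108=0.51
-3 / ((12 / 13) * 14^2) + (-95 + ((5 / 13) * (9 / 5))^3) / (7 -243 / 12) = 650730363 / 91289744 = 7.13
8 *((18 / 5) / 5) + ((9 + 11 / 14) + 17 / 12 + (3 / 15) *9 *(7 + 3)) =73421 / 2100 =34.96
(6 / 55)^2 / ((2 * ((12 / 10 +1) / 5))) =18 / 1331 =0.01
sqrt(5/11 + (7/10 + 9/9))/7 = sqrt(26070)/770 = 0.21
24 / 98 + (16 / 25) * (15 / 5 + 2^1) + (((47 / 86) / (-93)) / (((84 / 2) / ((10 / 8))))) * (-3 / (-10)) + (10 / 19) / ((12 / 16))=823364131 / 198563680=4.15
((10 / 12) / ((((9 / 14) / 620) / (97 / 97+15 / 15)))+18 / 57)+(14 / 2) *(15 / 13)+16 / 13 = 10783979 / 6669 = 1617.03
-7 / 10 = -0.70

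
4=4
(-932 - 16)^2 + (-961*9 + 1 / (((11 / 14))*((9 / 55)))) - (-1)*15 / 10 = 16021157 / 18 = 890064.28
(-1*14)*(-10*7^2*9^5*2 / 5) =162030456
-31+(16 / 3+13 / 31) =-2348 / 93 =-25.25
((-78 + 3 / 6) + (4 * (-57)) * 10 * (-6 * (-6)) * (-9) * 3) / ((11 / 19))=84211135 / 22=3827778.86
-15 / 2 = -7.50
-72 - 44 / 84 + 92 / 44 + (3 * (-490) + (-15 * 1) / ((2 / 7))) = -735935 / 462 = -1592.93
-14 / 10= -7 / 5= -1.40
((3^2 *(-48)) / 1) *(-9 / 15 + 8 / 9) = -624 / 5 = -124.80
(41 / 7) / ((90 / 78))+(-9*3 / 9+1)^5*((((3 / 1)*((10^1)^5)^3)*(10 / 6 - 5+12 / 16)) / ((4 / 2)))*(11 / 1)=143220000000000000533 / 105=1364000000000000005.08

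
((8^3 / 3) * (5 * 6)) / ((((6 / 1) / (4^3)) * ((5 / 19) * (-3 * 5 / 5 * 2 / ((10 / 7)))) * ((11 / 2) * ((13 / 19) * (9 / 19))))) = -2247557120 / 81081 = -27719.90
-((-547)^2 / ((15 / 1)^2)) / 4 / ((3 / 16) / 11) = -13165196 / 675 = -19503.99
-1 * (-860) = 860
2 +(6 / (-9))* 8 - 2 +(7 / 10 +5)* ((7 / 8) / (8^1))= -9043 / 1920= -4.71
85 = 85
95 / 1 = 95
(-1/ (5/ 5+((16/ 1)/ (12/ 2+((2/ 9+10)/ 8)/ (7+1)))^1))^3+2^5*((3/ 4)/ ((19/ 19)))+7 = 1006563338898/ 32492296871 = 30.98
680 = 680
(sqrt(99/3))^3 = 33*sqrt(33) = 189.57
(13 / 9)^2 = 169 / 81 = 2.09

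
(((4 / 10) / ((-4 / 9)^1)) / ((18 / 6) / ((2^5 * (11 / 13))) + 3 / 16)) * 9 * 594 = -2822688 / 175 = -16129.65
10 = 10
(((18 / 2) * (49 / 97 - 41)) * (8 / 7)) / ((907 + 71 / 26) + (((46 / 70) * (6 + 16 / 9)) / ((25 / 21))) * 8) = -551491200 / 1250005729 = -0.44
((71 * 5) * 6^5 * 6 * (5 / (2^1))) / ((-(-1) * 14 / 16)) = 331257600 / 7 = 47322514.29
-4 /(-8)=1 /2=0.50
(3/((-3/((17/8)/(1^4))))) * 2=-17/4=-4.25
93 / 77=1.21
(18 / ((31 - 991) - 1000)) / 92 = -9 / 90160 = -0.00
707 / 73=9.68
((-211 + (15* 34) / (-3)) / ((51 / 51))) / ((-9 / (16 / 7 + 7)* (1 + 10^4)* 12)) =0.00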